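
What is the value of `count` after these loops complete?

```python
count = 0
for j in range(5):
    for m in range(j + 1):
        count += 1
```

Triangle: 1 + 2 + ... + 5
`count` takes the values: 0 → 1 → 2 → 3 → 4 → 5 → 6 → 7 → 8 → 9 → 10 → 11 → 12 → 13 → 14 → 15

Answer: 15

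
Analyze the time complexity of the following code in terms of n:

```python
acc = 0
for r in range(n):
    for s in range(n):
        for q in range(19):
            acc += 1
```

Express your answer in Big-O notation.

Each loop level contributes: n × n × 1. Multiplying the contributions gives O(n^2).

Answer: O(n^2)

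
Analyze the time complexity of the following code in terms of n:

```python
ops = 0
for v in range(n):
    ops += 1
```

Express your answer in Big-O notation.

Each loop level contributes: n. Multiplying the contributions gives O(n).

Answer: O(n)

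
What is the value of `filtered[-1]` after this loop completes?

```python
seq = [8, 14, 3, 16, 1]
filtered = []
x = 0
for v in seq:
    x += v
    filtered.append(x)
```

Cumulative sum ends at 42
`filtered` takes the values: [] → [8] → [8, 22] → [8, 22, 25] → [8, 22, 25, 41] → [8, 22, 25, 41, 42]
So `filtered[-1]` = 42

Answer: 42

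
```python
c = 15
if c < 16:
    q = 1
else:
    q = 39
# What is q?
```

Trace:
`c = 15` → c = 15
`if c < 16: ...` → c < 16 is True → q = 1
So q = 1

Answer: 1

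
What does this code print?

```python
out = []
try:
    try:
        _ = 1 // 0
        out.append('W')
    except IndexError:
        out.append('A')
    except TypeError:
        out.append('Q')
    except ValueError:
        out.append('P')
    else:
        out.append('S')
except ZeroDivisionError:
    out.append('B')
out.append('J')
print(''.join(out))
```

Execution trace: 'B' (outer except ZeroDivisionError) → 'J' (after the try/except). Output: BJ

Answer: BJ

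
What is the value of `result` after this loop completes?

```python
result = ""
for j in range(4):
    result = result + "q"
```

Repeat 'q' 4 times
`result` takes the values: "" → "q" → "qq" → "qqq" → "qqqq"

Answer: "qqqq"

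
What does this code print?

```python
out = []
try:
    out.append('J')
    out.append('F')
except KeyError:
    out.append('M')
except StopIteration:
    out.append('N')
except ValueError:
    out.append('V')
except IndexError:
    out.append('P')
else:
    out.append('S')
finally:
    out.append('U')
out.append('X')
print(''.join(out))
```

Execution trace: 'J' (try body) → 'F' (try body, no exception) → 'S' (else) → 'U' (finally) → 'X' (after the try/except). Output: JFSUX

Answer: JFSUX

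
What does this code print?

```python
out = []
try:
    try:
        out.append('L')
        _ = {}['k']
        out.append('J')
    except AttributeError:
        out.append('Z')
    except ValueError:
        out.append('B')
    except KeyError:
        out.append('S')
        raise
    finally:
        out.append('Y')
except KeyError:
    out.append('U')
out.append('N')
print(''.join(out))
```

Execution trace: 'L' (inner try body) → 'S' (inner except KeyError) → 'Y' (inner finally) → 'U' (outer except KeyError) → 'N' (after the try/except). Output: LSYUN

Answer: LSYUN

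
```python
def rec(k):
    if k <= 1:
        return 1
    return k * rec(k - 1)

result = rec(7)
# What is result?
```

rec(7) = 7 * 6 * 5 * 4 * 3 * 2 * 1 = 5040

Answer: 5040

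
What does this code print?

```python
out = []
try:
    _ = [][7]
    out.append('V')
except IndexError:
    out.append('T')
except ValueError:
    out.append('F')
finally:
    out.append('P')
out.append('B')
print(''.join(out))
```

Execution trace: 'T' (except IndexError) → 'P' (finally) → 'B' (after the try/except). Output: TPB

Answer: TPB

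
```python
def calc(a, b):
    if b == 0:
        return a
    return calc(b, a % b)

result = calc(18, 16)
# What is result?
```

calc(18, 16) -> calc(16, 2) -> calc(2, 0) -> 2

Answer: 2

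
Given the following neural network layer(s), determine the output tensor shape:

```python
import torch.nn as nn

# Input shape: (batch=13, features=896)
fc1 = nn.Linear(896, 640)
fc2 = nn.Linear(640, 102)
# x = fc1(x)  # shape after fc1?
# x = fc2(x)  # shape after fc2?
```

Input: (13, 896) -> after fc1: (13, 640) -> Output: (13, 102)

Answer: (13, 102)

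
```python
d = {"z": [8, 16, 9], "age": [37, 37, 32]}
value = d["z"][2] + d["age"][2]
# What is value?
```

Trace:
`d = {"z": [8, 16, 9], "age": [37, 37, 32]}` → d = {'z': [8, 16, 9], 'age': [37, 37, 32]}
`value = d["z"][2] + d["age"][2]` → value = 41
So value = 41

Answer: 41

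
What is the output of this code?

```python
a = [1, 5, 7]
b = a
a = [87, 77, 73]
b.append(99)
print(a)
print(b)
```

Key concept: rebinding vs mutation: a is rebound to a new list, b still points at the original.
Step by step:
`a = [1, 5, 7]` → a = [1, 5, 7]
`b = a` → b = [1, 5, 7] (same object as a)
`a = [87, 77, 73]` → a = [87, 77, 73]
`b.append(99)` → b = [1, 5, 7, 99]
`print(a)` → prints [87, 77, 73]
`print(b)` → prints [1, 5, 7, 99]

Answer:
[87, 77, 73]
[1, 5, 7, 99]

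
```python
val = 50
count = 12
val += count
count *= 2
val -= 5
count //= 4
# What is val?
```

Trace:
`val = 50` → val = 50
`count = 12` → count = 12
`val += count` → val = 62
`count *= 2` → count = 24
`val -= 5` → val = 57
`count //= 4` → count = 6
So val = 57

Answer: 57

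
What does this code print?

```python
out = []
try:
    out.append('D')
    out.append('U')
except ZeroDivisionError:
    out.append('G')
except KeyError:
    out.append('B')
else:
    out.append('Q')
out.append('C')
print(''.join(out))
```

Execution trace: 'D' (try body) → 'U' (try body, no exception) → 'Q' (else) → 'C' (after the try/except). Output: DUQC

Answer: DUQC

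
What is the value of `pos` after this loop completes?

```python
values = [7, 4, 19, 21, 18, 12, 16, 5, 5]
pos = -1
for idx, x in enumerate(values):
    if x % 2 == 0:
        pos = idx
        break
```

First even number index in [7, 4, 19, 21, 18, 12, 16, 5, 5]
`pos` takes the values: -1 → 1

Answer: 1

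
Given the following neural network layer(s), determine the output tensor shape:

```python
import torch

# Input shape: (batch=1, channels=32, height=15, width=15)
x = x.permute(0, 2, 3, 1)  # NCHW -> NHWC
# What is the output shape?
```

Input: (1, 32, 15, 15) -> Output: (1, 15, 15, 32)

Answer: (1, 15, 15, 32)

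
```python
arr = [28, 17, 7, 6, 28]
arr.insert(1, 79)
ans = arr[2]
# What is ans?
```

Trace:
`arr = [28, 17, 7, 6, 28]` → arr = [28, 17, 7, 6, 28]
`arr.insert(1, 79)` → arr = [28, 79, 17, 7, 6, 28]
`ans = arr[2]` → ans = 17
So ans = 17

Answer: 17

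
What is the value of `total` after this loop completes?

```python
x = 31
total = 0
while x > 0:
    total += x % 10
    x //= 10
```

Sum digits of 31
`total` takes the values: 0 → 1 → 4

Answer: 4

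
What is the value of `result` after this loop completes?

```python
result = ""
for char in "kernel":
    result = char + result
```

Reverse 'kernel'
`result` takes the values: "" → "k" → "ek" → "rek" → "nrek" → "enrek" → "lenrek"

Answer: "lenrek"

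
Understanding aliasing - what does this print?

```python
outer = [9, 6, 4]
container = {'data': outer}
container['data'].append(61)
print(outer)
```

Key concept: dict holds reference to list.
Step by step:
`outer = [9, 6, 4]` → outer = [9, 6, 4]
`container = {'data': outer}` → container = {'data': [9, 6, 4]}
`container['data'].append(61)` → outer = [9, 6, 4, 61]; container = {'data': [9, 6, 4, 61]}
`print(outer)` → prints [9, 6, 4, 61]

Answer: [9, 6, 4, 61]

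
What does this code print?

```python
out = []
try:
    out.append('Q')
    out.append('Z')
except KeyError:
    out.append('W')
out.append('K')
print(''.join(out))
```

Execution trace: 'Q' (try body) → 'Z' (try body, no exception) → 'K' (after the try/except). Output: QZK

Answer: QZK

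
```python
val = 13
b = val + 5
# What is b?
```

Trace:
`val = 13` → val = 13
`b = val + 5` → b = 18
So b = 18

Answer: 18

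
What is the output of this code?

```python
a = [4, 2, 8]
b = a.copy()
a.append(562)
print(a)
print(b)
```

Key concept: list.copy() creates independent copy.
Step by step:
`a = [4, 2, 8]` → a = [4, 2, 8]
`b = a.copy()` → b = [4, 2, 8]
`a.append(562)` → a = [4, 2, 8, 562]
`print(a)` → prints [4, 2, 8, 562]
`print(b)` → prints [4, 2, 8]

Answer:
[4, 2, 8, 562]
[4, 2, 8]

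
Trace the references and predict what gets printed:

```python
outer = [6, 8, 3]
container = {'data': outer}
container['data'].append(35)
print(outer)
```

Key concept: dict holds reference to list.
Step by step:
`outer = [6, 8, 3]` → outer = [6, 8, 3]
`container = {'data': outer}` → container = {'data': [6, 8, 3]}
`container['data'].append(35)` → outer = [6, 8, 3, 35]; container = {'data': [6, 8, 3, 35]}
`print(outer)` → prints [6, 8, 3, 35]

Answer: [6, 8, 3, 35]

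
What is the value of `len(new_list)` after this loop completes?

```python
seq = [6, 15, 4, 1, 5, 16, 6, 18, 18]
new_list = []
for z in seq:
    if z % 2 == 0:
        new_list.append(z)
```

Count even numbers in [6, 15, 4, 1, 5, 16, 6, 18, 18]
`new_list` takes the values: [] → [6] → [6, 4] → [6, 4, 16] → [6, 4, 16, 6] → [6, 4, 16, 6, 18] → [6, 4, 16, 6, 18, 18]
So `len(new_list)` = 6

Answer: 6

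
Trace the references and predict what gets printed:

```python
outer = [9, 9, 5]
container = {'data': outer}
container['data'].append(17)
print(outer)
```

Key concept: dict holds reference to list.
Step by step:
`outer = [9, 9, 5]` → outer = [9, 9, 5]
`container = {'data': outer}` → container = {'data': [9, 9, 5]}
`container['data'].append(17)` → outer = [9, 9, 5, 17]; container = {'data': [9, 9, 5, 17]}
`print(outer)` → prints [9, 9, 5, 17]

Answer: [9, 9, 5, 17]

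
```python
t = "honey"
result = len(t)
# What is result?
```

Trace:
`t = "honey"` → t = 'honey'
`result = len(t)` → result = 5
So result = 5

Answer: 5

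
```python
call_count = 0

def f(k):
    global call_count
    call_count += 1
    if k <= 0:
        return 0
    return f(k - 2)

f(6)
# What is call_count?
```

Linear recursion stepping by 2: 4 calls from k=6 down to ≤0.

Answer: 4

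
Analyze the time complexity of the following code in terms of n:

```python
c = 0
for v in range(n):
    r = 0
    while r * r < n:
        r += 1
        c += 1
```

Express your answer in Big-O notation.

Each loop level contributes: n × √n. Multiplying the contributions gives O(n√n).

Answer: O(n√n)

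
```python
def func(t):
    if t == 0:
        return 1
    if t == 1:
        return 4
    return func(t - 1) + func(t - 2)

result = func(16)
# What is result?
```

Build up from base cases: func(0)=1, func(1)=4, func(2)=5, func(3)=9, func(4)=14, func(5)=23, func(6)=37, ..., func(16)=4558

Answer: 4558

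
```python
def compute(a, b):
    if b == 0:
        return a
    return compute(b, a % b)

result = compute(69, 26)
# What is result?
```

compute(69, 26) -> compute(26, 17) -> compute(17, 9) -> compute(9, 8) -> compute(8, 1) -> compute(1, 0) -> 1

Answer: 1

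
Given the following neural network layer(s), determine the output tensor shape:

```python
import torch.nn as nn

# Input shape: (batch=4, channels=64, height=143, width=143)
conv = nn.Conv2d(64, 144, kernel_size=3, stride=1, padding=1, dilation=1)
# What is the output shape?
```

Input: (4, 64, 143, 143) -> Output: (4, 144, 143, 143)

Answer: (4, 144, 143, 143)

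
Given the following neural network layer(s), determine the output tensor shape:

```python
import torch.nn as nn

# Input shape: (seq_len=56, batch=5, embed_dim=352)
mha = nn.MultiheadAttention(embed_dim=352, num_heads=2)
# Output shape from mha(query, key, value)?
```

Input: (56, 5, 352) -> Output: (56, 5, 352)

Answer: (56, 5, 352)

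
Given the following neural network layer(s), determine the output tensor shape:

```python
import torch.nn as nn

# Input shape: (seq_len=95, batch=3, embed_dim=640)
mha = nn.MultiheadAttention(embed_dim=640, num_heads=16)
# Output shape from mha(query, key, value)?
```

Input: (95, 3, 640) -> Output: (95, 3, 640)

Answer: (95, 3, 640)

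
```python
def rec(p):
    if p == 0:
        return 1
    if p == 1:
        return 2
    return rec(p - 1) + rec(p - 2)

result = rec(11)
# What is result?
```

Build up from base cases: rec(0)=1, rec(1)=2, rec(2)=3, rec(3)=5, rec(4)=8, rec(5)=13, rec(6)=21, ..., rec(11)=233

Answer: 233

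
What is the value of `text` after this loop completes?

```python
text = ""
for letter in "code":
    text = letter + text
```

Reverse 'code'
`text` takes the values: "" → "c" → "oc" → "doc" → "edoc"

Answer: "edoc"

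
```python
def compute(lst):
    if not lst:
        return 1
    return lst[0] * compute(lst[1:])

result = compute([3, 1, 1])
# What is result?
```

Product over [3, 1, 1] = 3 * 1 * 1 = 3

Answer: 3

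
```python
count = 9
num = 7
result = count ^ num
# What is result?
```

Trace:
`count = 9` → count = 9
`num = 7` → num = 7
`result = count ^ num` → result = 14
So result = 14

Answer: 14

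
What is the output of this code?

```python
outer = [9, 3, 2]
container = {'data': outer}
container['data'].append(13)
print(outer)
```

Key concept: dict holds reference to list.
Step by step:
`outer = [9, 3, 2]` → outer = [9, 3, 2]
`container = {'data': outer}` → container = {'data': [9, 3, 2]}
`container['data'].append(13)` → outer = [9, 3, 2, 13]; container = {'data': [9, 3, 2, 13]}
`print(outer)` → prints [9, 3, 2, 13]

Answer: [9, 3, 2, 13]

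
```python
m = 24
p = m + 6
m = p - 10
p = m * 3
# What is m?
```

Trace:
`m = 24` → m = 24
`p = m + 6` → p = 30
`m = p - 10` → m = 20
`p = m * 3` → p = 60
So m = 20

Answer: 20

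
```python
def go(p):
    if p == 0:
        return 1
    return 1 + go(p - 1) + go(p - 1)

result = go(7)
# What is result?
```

go(p) = 1 + 2·go(p-1), go(0)=1. Closed form: (1+1)·2^7 - 1 = 255.

Answer: 255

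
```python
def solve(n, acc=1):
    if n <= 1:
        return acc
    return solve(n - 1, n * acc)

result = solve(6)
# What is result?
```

Accumulator trace (n, acc): (6, 1) -> (5, 6) -> (4, 30) -> (3, 120) -> (2, 360) -> (1, 720) -> return 720

Answer: 720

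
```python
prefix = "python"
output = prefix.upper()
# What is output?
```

Trace:
`prefix = "python"` → prefix = 'python'
`output = prefix.upper()` → output = 'PYTHON'
So output = 'PYTHON'

Answer: 'PYTHON'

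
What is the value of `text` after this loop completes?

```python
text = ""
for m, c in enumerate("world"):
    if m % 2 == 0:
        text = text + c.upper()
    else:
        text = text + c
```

Uppercase even positions in 'world'
`text` takes the values: "" → "W" → "Wo" → "WoR" → "WoRl" → "WoRlD"

Answer: "WoRlD"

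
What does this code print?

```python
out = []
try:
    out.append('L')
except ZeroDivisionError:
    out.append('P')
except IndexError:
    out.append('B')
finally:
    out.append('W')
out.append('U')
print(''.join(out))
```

Execution trace: 'L' (try body, no exception) → 'W' (finally) → 'U' (after the try/except). Output: LWU

Answer: LWU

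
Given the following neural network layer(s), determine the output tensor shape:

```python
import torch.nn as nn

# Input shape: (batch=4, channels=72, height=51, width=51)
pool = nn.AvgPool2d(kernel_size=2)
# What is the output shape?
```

Input: (4, 72, 51, 51) -> Output: (4, 72, 25, 25)

Answer: (4, 72, 25, 25)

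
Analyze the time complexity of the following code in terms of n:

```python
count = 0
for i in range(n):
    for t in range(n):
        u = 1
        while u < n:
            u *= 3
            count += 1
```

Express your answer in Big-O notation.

Each loop level contributes: n × n × log n. Multiplying the contributions gives O(n^2 log n).

Answer: O(n^2 log n)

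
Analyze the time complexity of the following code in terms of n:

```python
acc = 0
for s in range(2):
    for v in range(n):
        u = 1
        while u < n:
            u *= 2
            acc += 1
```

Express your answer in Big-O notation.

Each loop level contributes: 1 × n × log n. Multiplying the contributions gives O(n log n).

Answer: O(n log n)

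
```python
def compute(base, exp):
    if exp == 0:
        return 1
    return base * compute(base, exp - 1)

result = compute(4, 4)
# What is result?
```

compute(4, 4) = 4 * 4 * 4 * 4 = 256

Answer: 256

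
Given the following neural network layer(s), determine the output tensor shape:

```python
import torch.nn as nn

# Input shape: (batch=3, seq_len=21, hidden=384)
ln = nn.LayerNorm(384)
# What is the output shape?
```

Input: (3, 21, 384) -> Output: (3, 21, 384)

Answer: (3, 21, 384)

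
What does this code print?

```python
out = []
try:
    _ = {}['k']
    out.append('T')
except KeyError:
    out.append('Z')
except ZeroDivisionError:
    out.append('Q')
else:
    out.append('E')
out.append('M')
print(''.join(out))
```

Execution trace: 'Z' (except KeyError) → 'M' (after the try/except). Output: ZM

Answer: ZM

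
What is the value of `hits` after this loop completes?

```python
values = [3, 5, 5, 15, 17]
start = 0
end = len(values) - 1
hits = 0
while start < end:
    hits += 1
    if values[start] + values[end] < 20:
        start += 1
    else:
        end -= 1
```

Steps to find pair summing to 20
`hits` takes the values: 0 → 1 → 2 → 3 → 4

Answer: 4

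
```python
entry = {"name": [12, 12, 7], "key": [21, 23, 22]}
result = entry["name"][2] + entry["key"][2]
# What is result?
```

Trace:
`entry = {"name": [12, 12, 7], "key": [21, 23, 22]}` → entry = {'name': [12, 12, 7], 'key': [21, 23, 22]}
`result = entry["name"][2] + entry["key"][2]` → result = 29
So result = 29

Answer: 29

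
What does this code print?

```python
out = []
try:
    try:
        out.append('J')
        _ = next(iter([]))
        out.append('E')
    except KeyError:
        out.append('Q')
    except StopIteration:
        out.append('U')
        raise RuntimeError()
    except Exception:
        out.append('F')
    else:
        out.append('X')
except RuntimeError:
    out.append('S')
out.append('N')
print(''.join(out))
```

Execution trace: 'J' (inner try body) → 'U' (inner except StopIteration) → 'S' (outer except RuntimeError) → 'N' (after the try/except). Output: JUSN

Answer: JUSN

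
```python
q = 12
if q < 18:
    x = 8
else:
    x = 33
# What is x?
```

Trace:
`q = 12` → q = 12
`if q < 18: ...` → q < 18 is True → x = 8
So x = 8

Answer: 8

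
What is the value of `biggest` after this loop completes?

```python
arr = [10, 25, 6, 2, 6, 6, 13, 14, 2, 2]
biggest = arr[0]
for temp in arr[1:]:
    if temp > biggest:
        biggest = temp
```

Maximum of [10, 25, 6, 2, 6, 6, 13, 14, 2, 2]
`biggest` takes the values: 10 → 25

Answer: 25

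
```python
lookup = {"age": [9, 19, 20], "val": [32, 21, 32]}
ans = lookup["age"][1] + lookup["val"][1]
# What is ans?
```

Trace:
`lookup = {"age": [9, 19, 20], "val": [32, 21, 32]}` → lookup = {'age': [9, 19, 20], 'val': [32, 21, 32]}
`ans = lookup["age"][1] + lookup["val"][1]` → ans = 40
So ans = 40

Answer: 40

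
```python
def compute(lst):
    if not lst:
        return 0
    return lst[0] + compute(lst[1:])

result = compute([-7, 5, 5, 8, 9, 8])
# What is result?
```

(-7) + 5 + 5 + 8 + 9 + 8 + 0 = 28

Answer: 28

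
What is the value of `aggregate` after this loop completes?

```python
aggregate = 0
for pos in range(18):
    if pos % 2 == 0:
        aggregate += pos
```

Sum of even numbers 0 to 17
`aggregate` takes the values: 0 → 2 → 6 → 12 → 20 → 30 → 42 → 56 → 72

Answer: 72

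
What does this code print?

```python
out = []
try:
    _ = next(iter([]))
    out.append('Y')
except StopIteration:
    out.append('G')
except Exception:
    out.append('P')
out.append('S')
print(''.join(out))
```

Execution trace: 'G' (except StopIteration) → 'S' (after the try/except). Output: GS

Answer: GS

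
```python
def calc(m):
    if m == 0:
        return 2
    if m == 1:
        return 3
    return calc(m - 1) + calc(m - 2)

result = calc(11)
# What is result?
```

Build up from base cases: calc(0)=2, calc(1)=3, calc(2)=5, calc(3)=8, calc(4)=13, calc(5)=21, calc(6)=34, ..., calc(11)=377

Answer: 377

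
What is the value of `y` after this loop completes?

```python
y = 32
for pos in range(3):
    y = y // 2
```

Halve 3 times: 32 // 2^3 = 4
`y` takes the values: 32 → 16 → 8 → 4

Answer: 4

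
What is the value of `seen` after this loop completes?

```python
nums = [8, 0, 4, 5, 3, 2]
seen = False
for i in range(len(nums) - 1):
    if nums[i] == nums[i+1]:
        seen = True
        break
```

Check consecutive duplicates in [8, 0, 4, 5, 3, 2]
`seen` takes the values: False

Answer: False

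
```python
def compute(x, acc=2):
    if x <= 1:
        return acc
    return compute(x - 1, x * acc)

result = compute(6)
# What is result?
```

Accumulator trace (n, acc): (6, 2) -> (5, 12) -> (4, 60) -> (3, 240) -> (2, 720) -> (1, 1440) -> return 1440

Answer: 1440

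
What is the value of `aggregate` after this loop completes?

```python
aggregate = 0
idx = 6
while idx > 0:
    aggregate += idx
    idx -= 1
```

Sum 6 down to 1
`aggregate` takes the values: 0 → 6 → 11 → 15 → 18 → 20 → 21

Answer: 21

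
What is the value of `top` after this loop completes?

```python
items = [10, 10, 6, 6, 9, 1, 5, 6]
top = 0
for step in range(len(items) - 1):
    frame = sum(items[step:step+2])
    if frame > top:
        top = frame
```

Max sum of 2-element window in [10, 10, 6, 6, 9, 1, 5, 6]
`top` takes the values: 0 → 20

Answer: 20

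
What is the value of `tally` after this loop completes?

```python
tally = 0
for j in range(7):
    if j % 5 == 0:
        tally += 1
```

Count numbers divisible by 5 in range(7)
`tally` takes the values: 0 → 1 → 2

Answer: 2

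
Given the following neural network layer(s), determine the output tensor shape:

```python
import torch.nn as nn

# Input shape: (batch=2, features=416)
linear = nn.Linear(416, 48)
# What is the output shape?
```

Input: (2, 416) -> Output: (2, 48)

Answer: (2, 48)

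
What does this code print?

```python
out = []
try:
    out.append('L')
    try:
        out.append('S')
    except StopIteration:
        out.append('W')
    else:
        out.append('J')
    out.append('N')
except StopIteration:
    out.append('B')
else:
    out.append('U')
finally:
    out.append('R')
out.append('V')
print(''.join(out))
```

Execution trace: 'L' (try body) → 'S' (inner try body, no exception) → 'J' (inner else) → 'N' (try body, no exception) → 'U' (else) → 'R' (finally) → 'V' (after the try/except). Output: LSJNURV

Answer: LSJNURV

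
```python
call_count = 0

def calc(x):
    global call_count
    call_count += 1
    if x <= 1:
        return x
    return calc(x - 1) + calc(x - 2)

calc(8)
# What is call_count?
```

Calls(x) = 1 + Calls(x-1) + Calls(x-2); Calls(0)=Calls(1)=1. For x=8 this gives 67.

Answer: 67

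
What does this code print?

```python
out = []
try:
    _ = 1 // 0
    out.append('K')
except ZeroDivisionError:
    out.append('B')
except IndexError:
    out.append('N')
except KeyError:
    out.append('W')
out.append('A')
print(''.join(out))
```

Execution trace: 'B' (except ZeroDivisionError) → 'A' (after the try/except). Output: BA

Answer: BA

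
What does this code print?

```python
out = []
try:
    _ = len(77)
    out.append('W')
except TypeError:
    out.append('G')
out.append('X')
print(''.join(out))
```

Execution trace: 'G' (except TypeError) → 'X' (after the try/except). Output: GX

Answer: GX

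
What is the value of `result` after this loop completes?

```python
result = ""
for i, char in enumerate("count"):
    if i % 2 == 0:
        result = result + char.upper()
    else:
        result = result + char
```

Uppercase even positions in 'count'
`result` takes the values: "" → "C" → "Co" → "CoU" → "CoUn" → "CoUnT"

Answer: "CoUnT"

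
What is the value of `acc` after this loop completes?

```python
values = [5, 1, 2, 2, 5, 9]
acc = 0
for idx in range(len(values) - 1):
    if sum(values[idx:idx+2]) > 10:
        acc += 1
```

Count windows with sum > 10
`acc` takes the values: 0 → 1

Answer: 1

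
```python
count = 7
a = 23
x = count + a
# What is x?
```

Trace:
`count = 7` → count = 7
`a = 23` → a = 23
`x = count + a` → x = 30
So x = 30

Answer: 30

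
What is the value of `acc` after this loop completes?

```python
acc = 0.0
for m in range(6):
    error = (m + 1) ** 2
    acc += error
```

Sum of squared losses 1² + 2² + ... + 6²
`acc` takes the values: 0.0 → 1.0 → 5.0 → 14.0 → 30.0 → 55.0 → 91.0

Answer: 91.0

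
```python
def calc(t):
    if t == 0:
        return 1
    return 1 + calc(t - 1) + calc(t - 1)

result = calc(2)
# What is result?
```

calc(t) = 1 + 2·calc(t-1), calc(0)=1. Closed form: (1+1)·2^2 - 1 = 7.

Answer: 7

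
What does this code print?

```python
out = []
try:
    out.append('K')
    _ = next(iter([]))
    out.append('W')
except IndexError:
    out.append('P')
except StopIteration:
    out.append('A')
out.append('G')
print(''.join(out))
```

Execution trace: 'K' (try body) → 'A' (except StopIteration) → 'G' (after the try/except). Output: KAG

Answer: KAG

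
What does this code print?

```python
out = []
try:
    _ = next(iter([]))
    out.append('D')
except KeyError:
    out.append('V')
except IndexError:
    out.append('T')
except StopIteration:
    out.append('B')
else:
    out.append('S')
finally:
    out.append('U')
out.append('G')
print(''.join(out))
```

Execution trace: 'B' (except StopIteration) → 'U' (finally) → 'G' (after the try/except). Output: BUG

Answer: BUG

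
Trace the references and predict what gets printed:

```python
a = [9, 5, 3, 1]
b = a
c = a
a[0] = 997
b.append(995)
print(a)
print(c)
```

Key concept: multiple aliases.
Step by step:
`a = [9, 5, 3, 1]` → a = [9, 5, 3, 1]
`b = a` → b = [9, 5, 3, 1] (same object as a)
`c = a` → c = [9, 5, 3, 1] (same object as a, b)
`a[0] = 997` → a = [997, 5, 3, 1] (same object as b, c); b = [997, 5, 3, 1] (same object as a, c); c = [997, 5, 3, 1] (same object as a, b)
`b.append(995)` → a = [997, 5, 3, 1, 995] (same object as b, c); b = [997, 5, 3, 1, 995] (same object as a, c); c = [997, 5, 3, 1, 995] (same object as a, b)
`print(a)` → prints [997, 5, 3, 1, 995]
`print(c)` → prints [997, 5, 3, 1, 995]

Answer:
[997, 5, 3, 1, 995]
[997, 5, 3, 1, 995]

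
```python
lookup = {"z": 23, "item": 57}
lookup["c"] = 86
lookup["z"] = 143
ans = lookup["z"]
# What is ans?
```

Trace:
`lookup = {"z": 23, "item": 57}` → lookup = {'z': 23, 'item': 57}
`lookup["c"] = 86` → lookup = {'z': 23, 'item': 57, 'c': 86}
`lookup["z"] = 143` → lookup = {'z': 143, 'item': 57, 'c': 86}
`ans = lookup["z"]` → ans = 143
So ans = 143

Answer: 143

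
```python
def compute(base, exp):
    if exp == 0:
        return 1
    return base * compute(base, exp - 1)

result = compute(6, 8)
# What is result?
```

compute(6, 8) = 6 * 6 * 6 * 6 * 6 * 6 * 6 * 6 = 1679616

Answer: 1679616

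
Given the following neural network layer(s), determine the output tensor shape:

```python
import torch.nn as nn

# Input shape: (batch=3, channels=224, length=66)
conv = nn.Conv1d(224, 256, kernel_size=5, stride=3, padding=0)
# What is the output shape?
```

Input: (3, 224, 66) -> Output: (3, 256, 21)

Answer: (3, 256, 21)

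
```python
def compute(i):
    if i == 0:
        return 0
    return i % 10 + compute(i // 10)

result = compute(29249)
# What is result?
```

Sum of digits of 29249: 9 + 4 + 2 + 9 + 2 = 26

Answer: 26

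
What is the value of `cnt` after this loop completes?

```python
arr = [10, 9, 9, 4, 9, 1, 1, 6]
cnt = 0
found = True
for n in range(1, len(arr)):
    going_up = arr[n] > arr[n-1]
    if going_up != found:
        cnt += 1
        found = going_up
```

Count direction changes in [10, 9, 9, 4, 9, 1, 1, 6]
`cnt` takes the values: 0 → 1 → 2 → 3 → 4

Answer: 4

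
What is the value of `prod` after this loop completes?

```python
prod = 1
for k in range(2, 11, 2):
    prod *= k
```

Product of even numbers 2 to 10
`prod` takes the values: 1 → 2 → 8 → 48 → 384 → 3840

Answer: 3840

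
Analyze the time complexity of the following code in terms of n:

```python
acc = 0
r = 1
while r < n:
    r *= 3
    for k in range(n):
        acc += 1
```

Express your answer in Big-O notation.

Each loop level contributes: log n × n. Multiplying the contributions gives O(n log n).

Answer: O(n log n)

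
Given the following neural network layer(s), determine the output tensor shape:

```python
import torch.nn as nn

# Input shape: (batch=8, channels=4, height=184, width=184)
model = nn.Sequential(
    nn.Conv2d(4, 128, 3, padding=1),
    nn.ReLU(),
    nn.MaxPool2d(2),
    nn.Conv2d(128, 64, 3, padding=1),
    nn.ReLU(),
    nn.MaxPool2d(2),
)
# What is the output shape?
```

Input: (8, 4, 184, 184) -> after first Conv2d: (8, 128, 184, 184) -> after first MaxPool2d: (8, 128, 92, 92) -> after second Conv2d: (8, 64, 92, 92) -> Output: (8, 64, 46, 46)

Answer: (8, 64, 46, 46)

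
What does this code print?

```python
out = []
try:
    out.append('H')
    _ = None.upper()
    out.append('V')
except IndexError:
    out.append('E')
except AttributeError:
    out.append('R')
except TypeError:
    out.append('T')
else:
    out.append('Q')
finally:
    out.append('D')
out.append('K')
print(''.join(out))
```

Execution trace: 'H' (try body) → 'R' (except AttributeError) → 'D' (finally) → 'K' (after the try/except). Output: HRDK

Answer: HRDK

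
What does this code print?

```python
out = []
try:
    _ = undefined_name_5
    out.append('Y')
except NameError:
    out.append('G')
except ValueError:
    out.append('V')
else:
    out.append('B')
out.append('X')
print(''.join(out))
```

Execution trace: 'G' (except NameError) → 'X' (after the try/except). Output: GX

Answer: GX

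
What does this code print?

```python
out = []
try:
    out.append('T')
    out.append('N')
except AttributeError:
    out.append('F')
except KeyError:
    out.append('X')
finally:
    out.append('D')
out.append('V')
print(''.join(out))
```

Execution trace: 'T' (try body) → 'N' (try body, no exception) → 'D' (finally) → 'V' (after the try/except). Output: TNDV

Answer: TNDV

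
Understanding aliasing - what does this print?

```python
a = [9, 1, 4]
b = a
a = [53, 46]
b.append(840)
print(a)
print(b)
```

Key concept: rebinding vs mutation: a is rebound to a new list, b still points at the original.
Step by step:
`a = [9, 1, 4]` → a = [9, 1, 4]
`b = a` → b = [9, 1, 4] (same object as a)
`a = [53, 46]` → a = [53, 46]
`b.append(840)` → b = [9, 1, 4, 840]
`print(a)` → prints [53, 46]
`print(b)` → prints [9, 1, 4, 840]

Answer:
[53, 46]
[9, 1, 4, 840]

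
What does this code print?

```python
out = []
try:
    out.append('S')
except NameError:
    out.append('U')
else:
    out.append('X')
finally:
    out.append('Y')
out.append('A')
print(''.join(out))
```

Execution trace: 'S' (try body, no exception) → 'X' (else) → 'Y' (finally) → 'A' (after the try/except). Output: SXYA

Answer: SXYA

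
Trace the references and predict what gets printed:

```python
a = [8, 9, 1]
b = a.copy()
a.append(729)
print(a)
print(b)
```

Key concept: list.copy() creates independent copy.
Step by step:
`a = [8, 9, 1]` → a = [8, 9, 1]
`b = a.copy()` → b = [8, 9, 1]
`a.append(729)` → a = [8, 9, 1, 729]
`print(a)` → prints [8, 9, 1, 729]
`print(b)` → prints [8, 9, 1]

Answer:
[8, 9, 1, 729]
[8, 9, 1]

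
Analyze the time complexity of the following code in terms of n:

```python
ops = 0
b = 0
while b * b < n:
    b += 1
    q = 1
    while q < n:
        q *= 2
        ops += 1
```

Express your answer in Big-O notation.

Each loop level contributes: √n × log n. Multiplying the contributions gives O(√n log n).

Answer: O(√n log n)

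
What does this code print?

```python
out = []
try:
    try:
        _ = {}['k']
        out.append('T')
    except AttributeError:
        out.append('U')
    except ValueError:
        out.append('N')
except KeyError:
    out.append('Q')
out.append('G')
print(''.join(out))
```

Execution trace: 'Q' (outer except KeyError) → 'G' (after the try/except). Output: QG

Answer: QG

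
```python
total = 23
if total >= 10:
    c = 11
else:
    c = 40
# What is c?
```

Trace:
`total = 23` → total = 23
`if total >= 10: ...` → total >= 10 is True → c = 11
So c = 11

Answer: 11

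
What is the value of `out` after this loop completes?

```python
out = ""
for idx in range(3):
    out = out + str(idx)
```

Concatenate digits 0 to 2
`out` takes the values: "" → "0" → "01" → "012"

Answer: "012"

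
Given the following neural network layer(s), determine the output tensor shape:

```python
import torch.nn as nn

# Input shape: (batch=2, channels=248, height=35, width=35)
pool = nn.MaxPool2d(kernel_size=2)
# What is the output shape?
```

Input: (2, 248, 35, 35) -> Output: (2, 248, 17, 17)

Answer: (2, 248, 17, 17)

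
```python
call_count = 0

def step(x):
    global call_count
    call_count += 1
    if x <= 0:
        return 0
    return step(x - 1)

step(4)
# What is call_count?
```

Linear recursion stepping by 1: 5 calls from x=4 down to ≤0.

Answer: 5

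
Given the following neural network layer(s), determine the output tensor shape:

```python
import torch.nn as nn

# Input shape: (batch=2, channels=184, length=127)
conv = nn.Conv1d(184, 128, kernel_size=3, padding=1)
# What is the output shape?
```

Input: (2, 184, 127) -> Output: (2, 128, 127)

Answer: (2, 128, 127)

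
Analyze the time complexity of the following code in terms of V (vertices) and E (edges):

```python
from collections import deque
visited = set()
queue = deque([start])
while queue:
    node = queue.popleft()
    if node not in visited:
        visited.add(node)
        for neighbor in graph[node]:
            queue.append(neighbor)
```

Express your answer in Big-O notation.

This is Breadth-first search on a graph. Time complexity: O(V + E).

Answer: O(V + E)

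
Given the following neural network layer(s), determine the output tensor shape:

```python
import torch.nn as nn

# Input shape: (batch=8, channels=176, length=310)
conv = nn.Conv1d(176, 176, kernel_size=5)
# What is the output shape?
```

Input: (8, 176, 310) -> Output: (8, 176, 306)

Answer: (8, 176, 306)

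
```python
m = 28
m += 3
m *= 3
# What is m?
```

Trace:
`m = 28` → m = 28
`m += 3` → m = 31
`m *= 3` → m = 93
So m = 93

Answer: 93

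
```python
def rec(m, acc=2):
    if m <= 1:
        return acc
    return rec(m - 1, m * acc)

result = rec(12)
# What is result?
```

Accumulator trace (n, acc): (12, 2) -> (11, 24) -> (10, 264) -> (9, 2640) -> (8, 23760) -> (7, 190080) -> (6, 1330560) -> (5, 7983360) -> (4, 39916800) -> (3, 159667200) -> (2, 479001600) -> (1, 958003200) -> return 958003200

Answer: 958003200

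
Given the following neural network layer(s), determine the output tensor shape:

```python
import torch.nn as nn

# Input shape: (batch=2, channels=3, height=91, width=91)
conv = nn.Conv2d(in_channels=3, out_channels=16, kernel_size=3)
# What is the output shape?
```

Input: (2, 3, 91, 91) -> Output: (2, 16, 89, 89)

Answer: (2, 16, 89, 89)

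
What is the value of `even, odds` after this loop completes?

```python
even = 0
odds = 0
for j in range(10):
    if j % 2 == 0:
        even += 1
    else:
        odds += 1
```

Count evens and odds in range(10)
`even, odds` takes the values: (0, 0) → (1, 0) → (1, 1) → (2, 1) → (2, 2) → (3, 2) → (3, 3) → (4, 3) → (4, 4) → (5, 4) → (5, 5)

Answer: 5, 5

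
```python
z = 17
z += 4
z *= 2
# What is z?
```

Trace:
`z = 17` → z = 17
`z += 4` → z = 21
`z *= 2` → z = 42
So z = 42

Answer: 42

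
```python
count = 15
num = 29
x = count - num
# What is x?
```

Trace:
`count = 15` → count = 15
`num = 29` → num = 29
`x = count - num` → x = -14
So x = -14

Answer: -14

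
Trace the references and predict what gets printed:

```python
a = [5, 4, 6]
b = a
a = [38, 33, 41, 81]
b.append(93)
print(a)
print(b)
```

Key concept: rebinding vs mutation: a is rebound to a new list, b still points at the original.
Step by step:
`a = [5, 4, 6]` → a = [5, 4, 6]
`b = a` → b = [5, 4, 6] (same object as a)
`a = [38, 33, 41, 81]` → a = [38, 33, 41, 81]
`b.append(93)` → b = [5, 4, 6, 93]
`print(a)` → prints [38, 33, 41, 81]
`print(b)` → prints [5, 4, 6, 93]

Answer:
[38, 33, 41, 81]
[5, 4, 6, 93]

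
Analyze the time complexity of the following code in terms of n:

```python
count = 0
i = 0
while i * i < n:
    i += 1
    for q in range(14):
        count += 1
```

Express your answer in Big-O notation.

Each loop level contributes: √n × 1. Multiplying the contributions gives O(√n).

Answer: O(√n)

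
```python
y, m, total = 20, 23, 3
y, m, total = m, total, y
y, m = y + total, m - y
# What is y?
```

Trace:
`y, m, total = 20, 23, 3` → y = 20; m = 23; total = 3
`y, m, total = m, total, y` → y = 23; m = 3; total = 20
`y, m = y + total, m - y` → y = 43; m = -20
So y = 43

Answer: 43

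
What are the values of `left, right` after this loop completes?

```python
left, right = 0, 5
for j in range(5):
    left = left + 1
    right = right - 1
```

left goes 0→5, right goes 5→0
`left, right` takes the values: (0, 5) → (1, 5) → (1, 4) → (2, 4) → (2, 3) → (3, 3) → (3, 2) → (4, 2) → (4, 1) → (5, 1) → (5, 0)

Answer: 5, 0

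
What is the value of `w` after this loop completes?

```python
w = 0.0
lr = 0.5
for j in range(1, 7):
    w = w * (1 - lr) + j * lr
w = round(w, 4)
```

Moving average with lr=0.5
`w` takes the values: 0.0 → 0.5 → 1.25 → 2.125 → 3.0625 → 4.03125 → 5.015625 → 5.0156

Answer: 5.0156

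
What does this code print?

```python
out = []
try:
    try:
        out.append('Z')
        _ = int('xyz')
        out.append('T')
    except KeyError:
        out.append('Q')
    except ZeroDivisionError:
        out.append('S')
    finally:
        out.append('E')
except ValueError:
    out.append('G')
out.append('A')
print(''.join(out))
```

Execution trace: 'Z' (try body) → 'E' (finally) → 'G' (outer except ValueError) → 'A' (after the try/except). Output: ZEGA

Answer: ZEGA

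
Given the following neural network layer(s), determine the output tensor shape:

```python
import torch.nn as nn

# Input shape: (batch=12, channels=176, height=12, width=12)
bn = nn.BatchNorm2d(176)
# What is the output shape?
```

Input: (12, 176, 12, 12) -> Output: (12, 176, 12, 12)

Answer: (12, 176, 12, 12)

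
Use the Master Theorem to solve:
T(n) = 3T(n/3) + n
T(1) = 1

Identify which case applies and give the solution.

a=3, b=3, f(n)=n. log_3(3) = 1. Since c=1 = 1, Case 2 applies: T(n) = Θ(n^log_b(a) · log n) = O(n log n).

Answer: O(n log n) - Case 2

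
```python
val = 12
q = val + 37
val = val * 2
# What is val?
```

Trace:
`val = 12` → val = 12
`q = val + 37` → q = 49
`val = val * 2` → val = 24
So val = 24

Answer: 24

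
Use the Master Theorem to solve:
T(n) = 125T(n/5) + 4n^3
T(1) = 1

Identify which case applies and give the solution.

a=125, b=5, f(n)=4n^3. log_5(125) = 3. Since c=3 = 3, Case 2 applies: T(n) = Θ(n^log_b(a) · log n) = O(n^3 log n).

Answer: O(n^3 log n) - Case 2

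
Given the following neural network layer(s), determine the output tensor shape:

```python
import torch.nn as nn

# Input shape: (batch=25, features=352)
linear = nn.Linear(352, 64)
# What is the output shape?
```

Input: (25, 352) -> Output: (25, 64)

Answer: (25, 64)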